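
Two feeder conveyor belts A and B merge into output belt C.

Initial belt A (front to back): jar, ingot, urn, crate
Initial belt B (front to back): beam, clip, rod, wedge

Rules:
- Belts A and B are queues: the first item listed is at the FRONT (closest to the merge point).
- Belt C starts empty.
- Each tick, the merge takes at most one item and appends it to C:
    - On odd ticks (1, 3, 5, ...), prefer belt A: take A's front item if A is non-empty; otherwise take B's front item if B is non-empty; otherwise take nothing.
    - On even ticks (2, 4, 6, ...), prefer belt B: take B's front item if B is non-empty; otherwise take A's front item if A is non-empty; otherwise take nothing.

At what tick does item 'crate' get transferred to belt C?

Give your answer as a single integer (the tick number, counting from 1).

Answer: 7

Derivation:
Tick 1: prefer A, take jar from A; A=[ingot,urn,crate] B=[beam,clip,rod,wedge] C=[jar]
Tick 2: prefer B, take beam from B; A=[ingot,urn,crate] B=[clip,rod,wedge] C=[jar,beam]
Tick 3: prefer A, take ingot from A; A=[urn,crate] B=[clip,rod,wedge] C=[jar,beam,ingot]
Tick 4: prefer B, take clip from B; A=[urn,crate] B=[rod,wedge] C=[jar,beam,ingot,clip]
Tick 5: prefer A, take urn from A; A=[crate] B=[rod,wedge] C=[jar,beam,ingot,clip,urn]
Tick 6: prefer B, take rod from B; A=[crate] B=[wedge] C=[jar,beam,ingot,clip,urn,rod]
Tick 7: prefer A, take crate from A; A=[-] B=[wedge] C=[jar,beam,ingot,clip,urn,rod,crate]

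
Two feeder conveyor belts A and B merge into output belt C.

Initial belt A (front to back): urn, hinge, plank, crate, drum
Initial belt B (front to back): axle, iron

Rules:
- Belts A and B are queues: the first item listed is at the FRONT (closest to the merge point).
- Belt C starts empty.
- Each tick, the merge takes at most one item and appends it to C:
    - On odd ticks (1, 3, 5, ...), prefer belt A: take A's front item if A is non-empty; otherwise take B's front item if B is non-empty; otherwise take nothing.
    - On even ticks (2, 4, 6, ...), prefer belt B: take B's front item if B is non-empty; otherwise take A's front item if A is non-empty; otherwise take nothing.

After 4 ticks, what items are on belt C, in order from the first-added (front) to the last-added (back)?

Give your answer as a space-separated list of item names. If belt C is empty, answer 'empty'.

Answer: urn axle hinge iron

Derivation:
Tick 1: prefer A, take urn from A; A=[hinge,plank,crate,drum] B=[axle,iron] C=[urn]
Tick 2: prefer B, take axle from B; A=[hinge,plank,crate,drum] B=[iron] C=[urn,axle]
Tick 3: prefer A, take hinge from A; A=[plank,crate,drum] B=[iron] C=[urn,axle,hinge]
Tick 4: prefer B, take iron from B; A=[plank,crate,drum] B=[-] C=[urn,axle,hinge,iron]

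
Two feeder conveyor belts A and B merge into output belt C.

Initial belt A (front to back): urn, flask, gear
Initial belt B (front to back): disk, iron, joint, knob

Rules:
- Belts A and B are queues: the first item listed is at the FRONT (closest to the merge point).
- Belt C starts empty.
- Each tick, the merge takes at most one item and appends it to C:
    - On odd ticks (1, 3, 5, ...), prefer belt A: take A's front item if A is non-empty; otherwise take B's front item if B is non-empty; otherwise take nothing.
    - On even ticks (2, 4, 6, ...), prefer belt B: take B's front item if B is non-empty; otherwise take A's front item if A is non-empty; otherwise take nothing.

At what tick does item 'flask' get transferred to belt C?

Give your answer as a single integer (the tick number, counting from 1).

Answer: 3

Derivation:
Tick 1: prefer A, take urn from A; A=[flask,gear] B=[disk,iron,joint,knob] C=[urn]
Tick 2: prefer B, take disk from B; A=[flask,gear] B=[iron,joint,knob] C=[urn,disk]
Tick 3: prefer A, take flask from A; A=[gear] B=[iron,joint,knob] C=[urn,disk,flask]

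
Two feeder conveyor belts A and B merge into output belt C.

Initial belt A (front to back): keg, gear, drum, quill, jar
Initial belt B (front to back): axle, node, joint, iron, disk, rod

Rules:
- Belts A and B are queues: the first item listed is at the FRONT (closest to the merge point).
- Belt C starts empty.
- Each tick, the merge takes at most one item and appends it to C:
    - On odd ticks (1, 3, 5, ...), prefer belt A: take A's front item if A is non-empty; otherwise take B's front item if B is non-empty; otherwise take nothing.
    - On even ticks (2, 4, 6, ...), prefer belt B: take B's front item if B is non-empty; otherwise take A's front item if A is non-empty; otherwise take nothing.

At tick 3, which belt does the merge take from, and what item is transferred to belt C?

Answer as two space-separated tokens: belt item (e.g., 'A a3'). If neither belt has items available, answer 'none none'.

Answer: A gear

Derivation:
Tick 1: prefer A, take keg from A; A=[gear,drum,quill,jar] B=[axle,node,joint,iron,disk,rod] C=[keg]
Tick 2: prefer B, take axle from B; A=[gear,drum,quill,jar] B=[node,joint,iron,disk,rod] C=[keg,axle]
Tick 3: prefer A, take gear from A; A=[drum,quill,jar] B=[node,joint,iron,disk,rod] C=[keg,axle,gear]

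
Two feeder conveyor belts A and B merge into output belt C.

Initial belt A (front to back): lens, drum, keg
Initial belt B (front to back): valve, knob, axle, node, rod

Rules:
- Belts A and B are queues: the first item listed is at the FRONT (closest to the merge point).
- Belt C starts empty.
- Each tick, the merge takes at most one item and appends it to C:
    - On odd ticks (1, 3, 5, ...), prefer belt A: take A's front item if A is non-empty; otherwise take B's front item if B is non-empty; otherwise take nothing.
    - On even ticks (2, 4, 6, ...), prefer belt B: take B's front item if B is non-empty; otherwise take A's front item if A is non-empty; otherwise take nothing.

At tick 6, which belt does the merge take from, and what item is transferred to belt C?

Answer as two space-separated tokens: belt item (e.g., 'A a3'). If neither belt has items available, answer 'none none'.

Tick 1: prefer A, take lens from A; A=[drum,keg] B=[valve,knob,axle,node,rod] C=[lens]
Tick 2: prefer B, take valve from B; A=[drum,keg] B=[knob,axle,node,rod] C=[lens,valve]
Tick 3: prefer A, take drum from A; A=[keg] B=[knob,axle,node,rod] C=[lens,valve,drum]
Tick 4: prefer B, take knob from B; A=[keg] B=[axle,node,rod] C=[lens,valve,drum,knob]
Tick 5: prefer A, take keg from A; A=[-] B=[axle,node,rod] C=[lens,valve,drum,knob,keg]
Tick 6: prefer B, take axle from B; A=[-] B=[node,rod] C=[lens,valve,drum,knob,keg,axle]

Answer: B axle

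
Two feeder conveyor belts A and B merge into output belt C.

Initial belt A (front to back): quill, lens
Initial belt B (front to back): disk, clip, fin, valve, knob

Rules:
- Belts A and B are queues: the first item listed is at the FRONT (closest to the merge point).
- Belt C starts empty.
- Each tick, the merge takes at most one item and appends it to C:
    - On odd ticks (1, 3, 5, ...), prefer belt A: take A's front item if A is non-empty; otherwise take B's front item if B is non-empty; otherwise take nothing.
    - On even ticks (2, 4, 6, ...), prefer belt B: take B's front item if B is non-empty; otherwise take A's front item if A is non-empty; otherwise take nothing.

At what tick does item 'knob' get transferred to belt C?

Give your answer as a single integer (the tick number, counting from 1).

Answer: 7

Derivation:
Tick 1: prefer A, take quill from A; A=[lens] B=[disk,clip,fin,valve,knob] C=[quill]
Tick 2: prefer B, take disk from B; A=[lens] B=[clip,fin,valve,knob] C=[quill,disk]
Tick 3: prefer A, take lens from A; A=[-] B=[clip,fin,valve,knob] C=[quill,disk,lens]
Tick 4: prefer B, take clip from B; A=[-] B=[fin,valve,knob] C=[quill,disk,lens,clip]
Tick 5: prefer A, take fin from B; A=[-] B=[valve,knob] C=[quill,disk,lens,clip,fin]
Tick 6: prefer B, take valve from B; A=[-] B=[knob] C=[quill,disk,lens,clip,fin,valve]
Tick 7: prefer A, take knob from B; A=[-] B=[-] C=[quill,disk,lens,clip,fin,valve,knob]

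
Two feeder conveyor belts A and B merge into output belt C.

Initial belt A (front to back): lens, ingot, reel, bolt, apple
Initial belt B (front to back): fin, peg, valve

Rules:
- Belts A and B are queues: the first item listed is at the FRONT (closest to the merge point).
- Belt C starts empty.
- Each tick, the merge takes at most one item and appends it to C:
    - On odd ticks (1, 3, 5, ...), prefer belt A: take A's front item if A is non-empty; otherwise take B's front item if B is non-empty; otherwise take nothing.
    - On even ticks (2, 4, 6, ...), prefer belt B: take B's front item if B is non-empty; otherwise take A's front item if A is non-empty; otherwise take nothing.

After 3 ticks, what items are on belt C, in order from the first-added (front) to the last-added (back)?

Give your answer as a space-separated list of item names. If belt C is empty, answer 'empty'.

Tick 1: prefer A, take lens from A; A=[ingot,reel,bolt,apple] B=[fin,peg,valve] C=[lens]
Tick 2: prefer B, take fin from B; A=[ingot,reel,bolt,apple] B=[peg,valve] C=[lens,fin]
Tick 3: prefer A, take ingot from A; A=[reel,bolt,apple] B=[peg,valve] C=[lens,fin,ingot]

Answer: lens fin ingot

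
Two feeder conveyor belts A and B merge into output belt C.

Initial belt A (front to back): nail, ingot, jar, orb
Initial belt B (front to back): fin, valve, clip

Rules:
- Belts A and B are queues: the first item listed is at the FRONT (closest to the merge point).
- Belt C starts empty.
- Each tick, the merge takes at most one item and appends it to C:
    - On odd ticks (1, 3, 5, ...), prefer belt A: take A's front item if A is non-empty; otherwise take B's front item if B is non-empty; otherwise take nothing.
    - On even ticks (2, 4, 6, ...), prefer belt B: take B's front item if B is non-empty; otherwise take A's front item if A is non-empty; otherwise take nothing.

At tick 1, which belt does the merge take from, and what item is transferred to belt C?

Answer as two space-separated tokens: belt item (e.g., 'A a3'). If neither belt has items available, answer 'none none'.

Answer: A nail

Derivation:
Tick 1: prefer A, take nail from A; A=[ingot,jar,orb] B=[fin,valve,clip] C=[nail]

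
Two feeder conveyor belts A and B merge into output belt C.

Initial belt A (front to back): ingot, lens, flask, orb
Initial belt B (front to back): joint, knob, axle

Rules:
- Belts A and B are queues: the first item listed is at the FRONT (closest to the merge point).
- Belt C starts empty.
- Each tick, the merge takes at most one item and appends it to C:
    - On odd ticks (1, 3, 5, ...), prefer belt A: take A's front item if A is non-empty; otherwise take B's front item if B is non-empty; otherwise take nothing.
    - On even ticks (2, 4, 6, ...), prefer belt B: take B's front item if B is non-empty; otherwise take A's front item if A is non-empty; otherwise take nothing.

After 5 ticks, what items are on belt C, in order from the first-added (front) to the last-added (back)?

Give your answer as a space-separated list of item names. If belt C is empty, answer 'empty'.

Tick 1: prefer A, take ingot from A; A=[lens,flask,orb] B=[joint,knob,axle] C=[ingot]
Tick 2: prefer B, take joint from B; A=[lens,flask,orb] B=[knob,axle] C=[ingot,joint]
Tick 3: prefer A, take lens from A; A=[flask,orb] B=[knob,axle] C=[ingot,joint,lens]
Tick 4: prefer B, take knob from B; A=[flask,orb] B=[axle] C=[ingot,joint,lens,knob]
Tick 5: prefer A, take flask from A; A=[orb] B=[axle] C=[ingot,joint,lens,knob,flask]

Answer: ingot joint lens knob flask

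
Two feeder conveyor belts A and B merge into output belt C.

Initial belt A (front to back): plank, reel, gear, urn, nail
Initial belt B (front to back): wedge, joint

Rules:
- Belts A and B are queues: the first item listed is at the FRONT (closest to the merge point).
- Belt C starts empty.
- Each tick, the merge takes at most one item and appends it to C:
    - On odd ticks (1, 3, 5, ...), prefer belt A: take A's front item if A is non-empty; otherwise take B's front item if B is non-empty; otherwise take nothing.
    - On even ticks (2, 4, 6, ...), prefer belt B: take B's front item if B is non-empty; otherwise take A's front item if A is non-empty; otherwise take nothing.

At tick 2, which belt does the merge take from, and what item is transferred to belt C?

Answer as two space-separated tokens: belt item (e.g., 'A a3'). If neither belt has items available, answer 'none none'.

Answer: B wedge

Derivation:
Tick 1: prefer A, take plank from A; A=[reel,gear,urn,nail] B=[wedge,joint] C=[plank]
Tick 2: prefer B, take wedge from B; A=[reel,gear,urn,nail] B=[joint] C=[plank,wedge]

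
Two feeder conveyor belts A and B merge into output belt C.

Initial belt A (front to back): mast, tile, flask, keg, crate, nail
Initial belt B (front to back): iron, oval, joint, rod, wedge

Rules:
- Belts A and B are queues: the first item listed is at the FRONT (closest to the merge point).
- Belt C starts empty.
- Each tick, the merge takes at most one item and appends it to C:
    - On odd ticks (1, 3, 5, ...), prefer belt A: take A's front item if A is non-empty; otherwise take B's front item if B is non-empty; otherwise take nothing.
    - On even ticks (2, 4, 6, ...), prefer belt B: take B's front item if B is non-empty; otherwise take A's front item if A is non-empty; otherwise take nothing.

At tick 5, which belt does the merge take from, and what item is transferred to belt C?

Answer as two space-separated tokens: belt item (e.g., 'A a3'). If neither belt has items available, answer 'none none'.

Tick 1: prefer A, take mast from A; A=[tile,flask,keg,crate,nail] B=[iron,oval,joint,rod,wedge] C=[mast]
Tick 2: prefer B, take iron from B; A=[tile,flask,keg,crate,nail] B=[oval,joint,rod,wedge] C=[mast,iron]
Tick 3: prefer A, take tile from A; A=[flask,keg,crate,nail] B=[oval,joint,rod,wedge] C=[mast,iron,tile]
Tick 4: prefer B, take oval from B; A=[flask,keg,crate,nail] B=[joint,rod,wedge] C=[mast,iron,tile,oval]
Tick 5: prefer A, take flask from A; A=[keg,crate,nail] B=[joint,rod,wedge] C=[mast,iron,tile,oval,flask]

Answer: A flask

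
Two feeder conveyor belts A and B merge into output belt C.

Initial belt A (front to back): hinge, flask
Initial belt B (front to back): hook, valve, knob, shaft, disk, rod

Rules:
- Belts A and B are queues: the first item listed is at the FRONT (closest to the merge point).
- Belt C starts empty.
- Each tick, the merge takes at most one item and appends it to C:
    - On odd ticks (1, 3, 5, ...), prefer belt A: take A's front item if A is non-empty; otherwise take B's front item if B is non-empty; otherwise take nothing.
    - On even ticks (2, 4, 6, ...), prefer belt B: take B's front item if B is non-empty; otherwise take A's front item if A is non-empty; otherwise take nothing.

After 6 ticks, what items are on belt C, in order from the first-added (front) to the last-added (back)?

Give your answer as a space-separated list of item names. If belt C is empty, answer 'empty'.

Answer: hinge hook flask valve knob shaft

Derivation:
Tick 1: prefer A, take hinge from A; A=[flask] B=[hook,valve,knob,shaft,disk,rod] C=[hinge]
Tick 2: prefer B, take hook from B; A=[flask] B=[valve,knob,shaft,disk,rod] C=[hinge,hook]
Tick 3: prefer A, take flask from A; A=[-] B=[valve,knob,shaft,disk,rod] C=[hinge,hook,flask]
Tick 4: prefer B, take valve from B; A=[-] B=[knob,shaft,disk,rod] C=[hinge,hook,flask,valve]
Tick 5: prefer A, take knob from B; A=[-] B=[shaft,disk,rod] C=[hinge,hook,flask,valve,knob]
Tick 6: prefer B, take shaft from B; A=[-] B=[disk,rod] C=[hinge,hook,flask,valve,knob,shaft]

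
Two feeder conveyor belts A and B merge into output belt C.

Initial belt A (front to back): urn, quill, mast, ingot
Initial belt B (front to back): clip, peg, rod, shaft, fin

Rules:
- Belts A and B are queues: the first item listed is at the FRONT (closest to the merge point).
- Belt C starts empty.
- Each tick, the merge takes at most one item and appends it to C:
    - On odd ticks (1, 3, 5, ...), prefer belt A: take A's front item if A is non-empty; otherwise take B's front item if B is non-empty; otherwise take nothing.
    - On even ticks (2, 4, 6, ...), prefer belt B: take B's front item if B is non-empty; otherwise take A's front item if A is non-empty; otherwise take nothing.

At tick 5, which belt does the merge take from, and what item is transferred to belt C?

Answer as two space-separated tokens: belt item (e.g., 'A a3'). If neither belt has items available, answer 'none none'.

Tick 1: prefer A, take urn from A; A=[quill,mast,ingot] B=[clip,peg,rod,shaft,fin] C=[urn]
Tick 2: prefer B, take clip from B; A=[quill,mast,ingot] B=[peg,rod,shaft,fin] C=[urn,clip]
Tick 3: prefer A, take quill from A; A=[mast,ingot] B=[peg,rod,shaft,fin] C=[urn,clip,quill]
Tick 4: prefer B, take peg from B; A=[mast,ingot] B=[rod,shaft,fin] C=[urn,clip,quill,peg]
Tick 5: prefer A, take mast from A; A=[ingot] B=[rod,shaft,fin] C=[urn,clip,quill,peg,mast]

Answer: A mast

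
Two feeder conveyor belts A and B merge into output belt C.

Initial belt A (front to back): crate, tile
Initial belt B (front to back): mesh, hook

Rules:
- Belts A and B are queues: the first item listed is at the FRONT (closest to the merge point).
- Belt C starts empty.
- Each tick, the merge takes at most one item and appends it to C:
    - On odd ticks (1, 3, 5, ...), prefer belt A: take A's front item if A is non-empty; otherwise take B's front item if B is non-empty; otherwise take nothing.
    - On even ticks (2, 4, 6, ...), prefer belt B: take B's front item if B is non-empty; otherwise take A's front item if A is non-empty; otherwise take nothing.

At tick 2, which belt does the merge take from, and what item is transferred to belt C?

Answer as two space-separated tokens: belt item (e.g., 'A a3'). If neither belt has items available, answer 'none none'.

Answer: B mesh

Derivation:
Tick 1: prefer A, take crate from A; A=[tile] B=[mesh,hook] C=[crate]
Tick 2: prefer B, take mesh from B; A=[tile] B=[hook] C=[crate,mesh]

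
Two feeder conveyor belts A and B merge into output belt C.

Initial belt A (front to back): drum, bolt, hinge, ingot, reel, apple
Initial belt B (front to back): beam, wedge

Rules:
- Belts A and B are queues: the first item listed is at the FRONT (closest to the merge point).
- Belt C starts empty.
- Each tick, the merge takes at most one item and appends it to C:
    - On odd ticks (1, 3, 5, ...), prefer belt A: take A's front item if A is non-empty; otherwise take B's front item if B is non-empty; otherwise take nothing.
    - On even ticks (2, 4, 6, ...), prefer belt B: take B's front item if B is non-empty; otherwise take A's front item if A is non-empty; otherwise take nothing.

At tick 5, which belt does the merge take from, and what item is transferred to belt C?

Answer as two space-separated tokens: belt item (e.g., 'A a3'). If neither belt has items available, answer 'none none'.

Tick 1: prefer A, take drum from A; A=[bolt,hinge,ingot,reel,apple] B=[beam,wedge] C=[drum]
Tick 2: prefer B, take beam from B; A=[bolt,hinge,ingot,reel,apple] B=[wedge] C=[drum,beam]
Tick 3: prefer A, take bolt from A; A=[hinge,ingot,reel,apple] B=[wedge] C=[drum,beam,bolt]
Tick 4: prefer B, take wedge from B; A=[hinge,ingot,reel,apple] B=[-] C=[drum,beam,bolt,wedge]
Tick 5: prefer A, take hinge from A; A=[ingot,reel,apple] B=[-] C=[drum,beam,bolt,wedge,hinge]

Answer: A hinge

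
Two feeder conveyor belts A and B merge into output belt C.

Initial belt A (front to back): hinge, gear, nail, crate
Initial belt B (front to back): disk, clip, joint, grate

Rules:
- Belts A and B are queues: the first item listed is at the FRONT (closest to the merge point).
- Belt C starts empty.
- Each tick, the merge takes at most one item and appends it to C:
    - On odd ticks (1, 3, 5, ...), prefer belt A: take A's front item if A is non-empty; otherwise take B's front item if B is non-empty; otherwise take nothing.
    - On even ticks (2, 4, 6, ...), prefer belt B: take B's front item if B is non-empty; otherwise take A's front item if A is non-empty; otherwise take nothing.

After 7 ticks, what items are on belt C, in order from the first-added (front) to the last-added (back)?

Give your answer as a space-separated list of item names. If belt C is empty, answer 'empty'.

Answer: hinge disk gear clip nail joint crate

Derivation:
Tick 1: prefer A, take hinge from A; A=[gear,nail,crate] B=[disk,clip,joint,grate] C=[hinge]
Tick 2: prefer B, take disk from B; A=[gear,nail,crate] B=[clip,joint,grate] C=[hinge,disk]
Tick 3: prefer A, take gear from A; A=[nail,crate] B=[clip,joint,grate] C=[hinge,disk,gear]
Tick 4: prefer B, take clip from B; A=[nail,crate] B=[joint,grate] C=[hinge,disk,gear,clip]
Tick 5: prefer A, take nail from A; A=[crate] B=[joint,grate] C=[hinge,disk,gear,clip,nail]
Tick 6: prefer B, take joint from B; A=[crate] B=[grate] C=[hinge,disk,gear,clip,nail,joint]
Tick 7: prefer A, take crate from A; A=[-] B=[grate] C=[hinge,disk,gear,clip,nail,joint,crate]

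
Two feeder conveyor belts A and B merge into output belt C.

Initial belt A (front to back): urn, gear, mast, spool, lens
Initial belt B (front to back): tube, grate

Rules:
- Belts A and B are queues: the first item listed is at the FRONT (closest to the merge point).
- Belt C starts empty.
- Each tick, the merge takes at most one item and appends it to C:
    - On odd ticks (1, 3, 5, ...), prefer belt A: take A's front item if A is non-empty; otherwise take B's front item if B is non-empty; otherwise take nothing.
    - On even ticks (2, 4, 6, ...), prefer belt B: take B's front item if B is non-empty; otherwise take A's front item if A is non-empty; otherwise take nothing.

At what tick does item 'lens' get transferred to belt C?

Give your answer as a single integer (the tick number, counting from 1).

Tick 1: prefer A, take urn from A; A=[gear,mast,spool,lens] B=[tube,grate] C=[urn]
Tick 2: prefer B, take tube from B; A=[gear,mast,spool,lens] B=[grate] C=[urn,tube]
Tick 3: prefer A, take gear from A; A=[mast,spool,lens] B=[grate] C=[urn,tube,gear]
Tick 4: prefer B, take grate from B; A=[mast,spool,lens] B=[-] C=[urn,tube,gear,grate]
Tick 5: prefer A, take mast from A; A=[spool,lens] B=[-] C=[urn,tube,gear,grate,mast]
Tick 6: prefer B, take spool from A; A=[lens] B=[-] C=[urn,tube,gear,grate,mast,spool]
Tick 7: prefer A, take lens from A; A=[-] B=[-] C=[urn,tube,gear,grate,mast,spool,lens]

Answer: 7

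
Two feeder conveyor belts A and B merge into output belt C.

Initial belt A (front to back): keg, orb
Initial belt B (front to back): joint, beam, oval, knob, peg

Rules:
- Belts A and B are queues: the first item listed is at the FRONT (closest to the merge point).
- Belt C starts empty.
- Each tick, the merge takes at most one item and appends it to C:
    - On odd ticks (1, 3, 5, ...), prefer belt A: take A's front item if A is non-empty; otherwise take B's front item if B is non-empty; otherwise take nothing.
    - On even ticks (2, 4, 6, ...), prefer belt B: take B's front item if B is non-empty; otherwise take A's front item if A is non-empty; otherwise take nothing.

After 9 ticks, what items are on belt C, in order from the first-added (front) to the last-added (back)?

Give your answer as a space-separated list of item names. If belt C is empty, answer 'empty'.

Answer: keg joint orb beam oval knob peg

Derivation:
Tick 1: prefer A, take keg from A; A=[orb] B=[joint,beam,oval,knob,peg] C=[keg]
Tick 2: prefer B, take joint from B; A=[orb] B=[beam,oval,knob,peg] C=[keg,joint]
Tick 3: prefer A, take orb from A; A=[-] B=[beam,oval,knob,peg] C=[keg,joint,orb]
Tick 4: prefer B, take beam from B; A=[-] B=[oval,knob,peg] C=[keg,joint,orb,beam]
Tick 5: prefer A, take oval from B; A=[-] B=[knob,peg] C=[keg,joint,orb,beam,oval]
Tick 6: prefer B, take knob from B; A=[-] B=[peg] C=[keg,joint,orb,beam,oval,knob]
Tick 7: prefer A, take peg from B; A=[-] B=[-] C=[keg,joint,orb,beam,oval,knob,peg]
Tick 8: prefer B, both empty, nothing taken; A=[-] B=[-] C=[keg,joint,orb,beam,oval,knob,peg]
Tick 9: prefer A, both empty, nothing taken; A=[-] B=[-] C=[keg,joint,orb,beam,oval,knob,peg]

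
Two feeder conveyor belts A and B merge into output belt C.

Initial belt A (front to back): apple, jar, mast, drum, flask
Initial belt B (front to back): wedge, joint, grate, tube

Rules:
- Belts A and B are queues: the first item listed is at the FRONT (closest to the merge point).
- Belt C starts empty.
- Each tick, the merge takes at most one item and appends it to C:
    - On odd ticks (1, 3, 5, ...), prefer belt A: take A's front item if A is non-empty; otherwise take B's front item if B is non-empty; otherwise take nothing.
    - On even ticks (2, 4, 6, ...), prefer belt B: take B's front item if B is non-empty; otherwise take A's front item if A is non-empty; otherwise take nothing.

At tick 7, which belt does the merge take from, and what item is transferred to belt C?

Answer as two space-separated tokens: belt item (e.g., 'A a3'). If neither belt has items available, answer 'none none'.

Tick 1: prefer A, take apple from A; A=[jar,mast,drum,flask] B=[wedge,joint,grate,tube] C=[apple]
Tick 2: prefer B, take wedge from B; A=[jar,mast,drum,flask] B=[joint,grate,tube] C=[apple,wedge]
Tick 3: prefer A, take jar from A; A=[mast,drum,flask] B=[joint,grate,tube] C=[apple,wedge,jar]
Tick 4: prefer B, take joint from B; A=[mast,drum,flask] B=[grate,tube] C=[apple,wedge,jar,joint]
Tick 5: prefer A, take mast from A; A=[drum,flask] B=[grate,tube] C=[apple,wedge,jar,joint,mast]
Tick 6: prefer B, take grate from B; A=[drum,flask] B=[tube] C=[apple,wedge,jar,joint,mast,grate]
Tick 7: prefer A, take drum from A; A=[flask] B=[tube] C=[apple,wedge,jar,joint,mast,grate,drum]

Answer: A drum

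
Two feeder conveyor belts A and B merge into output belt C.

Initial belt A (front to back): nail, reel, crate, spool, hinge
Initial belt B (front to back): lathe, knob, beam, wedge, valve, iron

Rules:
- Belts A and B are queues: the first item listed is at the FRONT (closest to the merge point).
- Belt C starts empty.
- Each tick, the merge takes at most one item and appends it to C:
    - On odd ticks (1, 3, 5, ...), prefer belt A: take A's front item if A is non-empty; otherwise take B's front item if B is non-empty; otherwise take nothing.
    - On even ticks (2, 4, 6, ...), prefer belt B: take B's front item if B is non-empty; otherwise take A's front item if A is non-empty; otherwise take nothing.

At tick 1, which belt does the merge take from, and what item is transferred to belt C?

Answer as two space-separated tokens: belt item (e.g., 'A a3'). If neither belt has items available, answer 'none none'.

Answer: A nail

Derivation:
Tick 1: prefer A, take nail from A; A=[reel,crate,spool,hinge] B=[lathe,knob,beam,wedge,valve,iron] C=[nail]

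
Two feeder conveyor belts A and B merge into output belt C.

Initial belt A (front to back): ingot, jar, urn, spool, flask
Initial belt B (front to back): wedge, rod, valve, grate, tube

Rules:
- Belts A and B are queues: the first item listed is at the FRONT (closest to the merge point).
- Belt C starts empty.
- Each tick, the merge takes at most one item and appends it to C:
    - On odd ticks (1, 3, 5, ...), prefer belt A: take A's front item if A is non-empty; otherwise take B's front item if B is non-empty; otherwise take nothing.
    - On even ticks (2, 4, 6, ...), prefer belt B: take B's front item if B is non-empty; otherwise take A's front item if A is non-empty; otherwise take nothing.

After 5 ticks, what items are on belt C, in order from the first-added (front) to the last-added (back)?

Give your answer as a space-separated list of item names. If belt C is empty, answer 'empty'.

Answer: ingot wedge jar rod urn

Derivation:
Tick 1: prefer A, take ingot from A; A=[jar,urn,spool,flask] B=[wedge,rod,valve,grate,tube] C=[ingot]
Tick 2: prefer B, take wedge from B; A=[jar,urn,spool,flask] B=[rod,valve,grate,tube] C=[ingot,wedge]
Tick 3: prefer A, take jar from A; A=[urn,spool,flask] B=[rod,valve,grate,tube] C=[ingot,wedge,jar]
Tick 4: prefer B, take rod from B; A=[urn,spool,flask] B=[valve,grate,tube] C=[ingot,wedge,jar,rod]
Tick 5: prefer A, take urn from A; A=[spool,flask] B=[valve,grate,tube] C=[ingot,wedge,jar,rod,urn]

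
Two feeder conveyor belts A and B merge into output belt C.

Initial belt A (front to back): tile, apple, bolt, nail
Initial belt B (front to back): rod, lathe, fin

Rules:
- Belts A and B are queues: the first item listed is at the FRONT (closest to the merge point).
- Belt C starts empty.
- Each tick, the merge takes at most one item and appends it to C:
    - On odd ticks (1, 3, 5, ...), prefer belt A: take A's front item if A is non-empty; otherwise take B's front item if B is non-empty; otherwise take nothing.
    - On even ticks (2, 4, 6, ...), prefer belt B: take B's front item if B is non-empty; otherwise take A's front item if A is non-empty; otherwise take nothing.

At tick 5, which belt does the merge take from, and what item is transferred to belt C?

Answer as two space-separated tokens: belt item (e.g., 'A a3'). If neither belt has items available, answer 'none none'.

Answer: A bolt

Derivation:
Tick 1: prefer A, take tile from A; A=[apple,bolt,nail] B=[rod,lathe,fin] C=[tile]
Tick 2: prefer B, take rod from B; A=[apple,bolt,nail] B=[lathe,fin] C=[tile,rod]
Tick 3: prefer A, take apple from A; A=[bolt,nail] B=[lathe,fin] C=[tile,rod,apple]
Tick 4: prefer B, take lathe from B; A=[bolt,nail] B=[fin] C=[tile,rod,apple,lathe]
Tick 5: prefer A, take bolt from A; A=[nail] B=[fin] C=[tile,rod,apple,lathe,bolt]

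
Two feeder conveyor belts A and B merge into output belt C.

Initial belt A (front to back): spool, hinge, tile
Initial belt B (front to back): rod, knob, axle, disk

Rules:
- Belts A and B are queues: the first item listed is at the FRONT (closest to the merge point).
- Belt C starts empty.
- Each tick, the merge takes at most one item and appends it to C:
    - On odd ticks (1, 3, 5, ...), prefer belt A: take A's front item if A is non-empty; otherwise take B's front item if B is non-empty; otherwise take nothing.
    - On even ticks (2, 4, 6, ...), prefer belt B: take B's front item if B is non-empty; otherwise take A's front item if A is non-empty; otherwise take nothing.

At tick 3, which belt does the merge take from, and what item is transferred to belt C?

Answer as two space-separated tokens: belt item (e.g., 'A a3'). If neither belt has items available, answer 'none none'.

Answer: A hinge

Derivation:
Tick 1: prefer A, take spool from A; A=[hinge,tile] B=[rod,knob,axle,disk] C=[spool]
Tick 2: prefer B, take rod from B; A=[hinge,tile] B=[knob,axle,disk] C=[spool,rod]
Tick 3: prefer A, take hinge from A; A=[tile] B=[knob,axle,disk] C=[spool,rod,hinge]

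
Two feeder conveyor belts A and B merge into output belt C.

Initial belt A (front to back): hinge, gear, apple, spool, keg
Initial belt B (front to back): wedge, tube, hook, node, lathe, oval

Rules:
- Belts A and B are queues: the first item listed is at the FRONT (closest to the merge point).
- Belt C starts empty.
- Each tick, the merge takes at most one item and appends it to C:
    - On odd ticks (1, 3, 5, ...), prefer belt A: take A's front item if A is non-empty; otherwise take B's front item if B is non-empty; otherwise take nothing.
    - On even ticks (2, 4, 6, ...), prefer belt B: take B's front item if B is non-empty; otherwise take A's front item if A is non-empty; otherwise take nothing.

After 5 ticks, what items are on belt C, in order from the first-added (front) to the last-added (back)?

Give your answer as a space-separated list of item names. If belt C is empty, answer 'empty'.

Answer: hinge wedge gear tube apple

Derivation:
Tick 1: prefer A, take hinge from A; A=[gear,apple,spool,keg] B=[wedge,tube,hook,node,lathe,oval] C=[hinge]
Tick 2: prefer B, take wedge from B; A=[gear,apple,spool,keg] B=[tube,hook,node,lathe,oval] C=[hinge,wedge]
Tick 3: prefer A, take gear from A; A=[apple,spool,keg] B=[tube,hook,node,lathe,oval] C=[hinge,wedge,gear]
Tick 4: prefer B, take tube from B; A=[apple,spool,keg] B=[hook,node,lathe,oval] C=[hinge,wedge,gear,tube]
Tick 5: prefer A, take apple from A; A=[spool,keg] B=[hook,node,lathe,oval] C=[hinge,wedge,gear,tube,apple]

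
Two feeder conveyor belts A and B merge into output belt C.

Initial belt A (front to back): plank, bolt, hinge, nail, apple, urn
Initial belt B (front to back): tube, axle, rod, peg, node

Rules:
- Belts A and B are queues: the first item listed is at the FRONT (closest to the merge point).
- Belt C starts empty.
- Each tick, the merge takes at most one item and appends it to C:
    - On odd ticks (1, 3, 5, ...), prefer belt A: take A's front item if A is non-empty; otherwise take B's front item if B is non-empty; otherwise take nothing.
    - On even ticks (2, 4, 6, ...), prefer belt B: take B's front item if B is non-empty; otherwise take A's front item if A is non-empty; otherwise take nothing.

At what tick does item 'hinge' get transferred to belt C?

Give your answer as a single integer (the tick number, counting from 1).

Tick 1: prefer A, take plank from A; A=[bolt,hinge,nail,apple,urn] B=[tube,axle,rod,peg,node] C=[plank]
Tick 2: prefer B, take tube from B; A=[bolt,hinge,nail,apple,urn] B=[axle,rod,peg,node] C=[plank,tube]
Tick 3: prefer A, take bolt from A; A=[hinge,nail,apple,urn] B=[axle,rod,peg,node] C=[plank,tube,bolt]
Tick 4: prefer B, take axle from B; A=[hinge,nail,apple,urn] B=[rod,peg,node] C=[plank,tube,bolt,axle]
Tick 5: prefer A, take hinge from A; A=[nail,apple,urn] B=[rod,peg,node] C=[plank,tube,bolt,axle,hinge]

Answer: 5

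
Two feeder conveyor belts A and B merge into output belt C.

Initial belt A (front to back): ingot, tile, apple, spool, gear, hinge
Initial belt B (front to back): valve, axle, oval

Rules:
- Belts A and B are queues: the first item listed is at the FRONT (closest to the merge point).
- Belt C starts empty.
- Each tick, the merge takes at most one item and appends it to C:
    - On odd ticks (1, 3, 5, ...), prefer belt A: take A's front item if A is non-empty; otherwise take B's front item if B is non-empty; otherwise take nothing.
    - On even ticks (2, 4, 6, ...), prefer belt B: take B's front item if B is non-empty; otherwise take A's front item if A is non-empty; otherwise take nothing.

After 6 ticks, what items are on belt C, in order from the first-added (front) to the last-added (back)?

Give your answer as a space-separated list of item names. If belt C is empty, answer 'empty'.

Tick 1: prefer A, take ingot from A; A=[tile,apple,spool,gear,hinge] B=[valve,axle,oval] C=[ingot]
Tick 2: prefer B, take valve from B; A=[tile,apple,spool,gear,hinge] B=[axle,oval] C=[ingot,valve]
Tick 3: prefer A, take tile from A; A=[apple,spool,gear,hinge] B=[axle,oval] C=[ingot,valve,tile]
Tick 4: prefer B, take axle from B; A=[apple,spool,gear,hinge] B=[oval] C=[ingot,valve,tile,axle]
Tick 5: prefer A, take apple from A; A=[spool,gear,hinge] B=[oval] C=[ingot,valve,tile,axle,apple]
Tick 6: prefer B, take oval from B; A=[spool,gear,hinge] B=[-] C=[ingot,valve,tile,axle,apple,oval]

Answer: ingot valve tile axle apple oval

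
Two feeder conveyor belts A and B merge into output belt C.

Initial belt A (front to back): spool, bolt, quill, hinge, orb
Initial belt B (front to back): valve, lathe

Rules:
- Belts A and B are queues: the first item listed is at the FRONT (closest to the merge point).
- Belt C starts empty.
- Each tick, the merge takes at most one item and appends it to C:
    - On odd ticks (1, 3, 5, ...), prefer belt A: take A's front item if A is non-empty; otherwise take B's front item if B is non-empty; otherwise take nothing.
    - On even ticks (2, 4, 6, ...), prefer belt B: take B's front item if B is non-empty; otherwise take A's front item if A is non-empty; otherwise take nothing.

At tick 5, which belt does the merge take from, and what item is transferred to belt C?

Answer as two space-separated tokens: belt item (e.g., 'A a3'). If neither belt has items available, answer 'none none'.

Tick 1: prefer A, take spool from A; A=[bolt,quill,hinge,orb] B=[valve,lathe] C=[spool]
Tick 2: prefer B, take valve from B; A=[bolt,quill,hinge,orb] B=[lathe] C=[spool,valve]
Tick 3: prefer A, take bolt from A; A=[quill,hinge,orb] B=[lathe] C=[spool,valve,bolt]
Tick 4: prefer B, take lathe from B; A=[quill,hinge,orb] B=[-] C=[spool,valve,bolt,lathe]
Tick 5: prefer A, take quill from A; A=[hinge,orb] B=[-] C=[spool,valve,bolt,lathe,quill]

Answer: A quill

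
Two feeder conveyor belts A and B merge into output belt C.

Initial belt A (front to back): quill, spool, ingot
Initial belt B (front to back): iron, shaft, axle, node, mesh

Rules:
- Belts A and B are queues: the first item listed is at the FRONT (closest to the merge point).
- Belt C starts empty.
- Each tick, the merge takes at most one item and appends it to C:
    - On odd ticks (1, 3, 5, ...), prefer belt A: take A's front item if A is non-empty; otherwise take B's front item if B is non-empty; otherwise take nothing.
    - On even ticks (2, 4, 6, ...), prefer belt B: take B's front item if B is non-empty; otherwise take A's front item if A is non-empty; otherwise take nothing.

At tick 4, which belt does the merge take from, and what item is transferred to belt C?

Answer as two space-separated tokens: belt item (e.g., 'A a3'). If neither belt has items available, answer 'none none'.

Answer: B shaft

Derivation:
Tick 1: prefer A, take quill from A; A=[spool,ingot] B=[iron,shaft,axle,node,mesh] C=[quill]
Tick 2: prefer B, take iron from B; A=[spool,ingot] B=[shaft,axle,node,mesh] C=[quill,iron]
Tick 3: prefer A, take spool from A; A=[ingot] B=[shaft,axle,node,mesh] C=[quill,iron,spool]
Tick 4: prefer B, take shaft from B; A=[ingot] B=[axle,node,mesh] C=[quill,iron,spool,shaft]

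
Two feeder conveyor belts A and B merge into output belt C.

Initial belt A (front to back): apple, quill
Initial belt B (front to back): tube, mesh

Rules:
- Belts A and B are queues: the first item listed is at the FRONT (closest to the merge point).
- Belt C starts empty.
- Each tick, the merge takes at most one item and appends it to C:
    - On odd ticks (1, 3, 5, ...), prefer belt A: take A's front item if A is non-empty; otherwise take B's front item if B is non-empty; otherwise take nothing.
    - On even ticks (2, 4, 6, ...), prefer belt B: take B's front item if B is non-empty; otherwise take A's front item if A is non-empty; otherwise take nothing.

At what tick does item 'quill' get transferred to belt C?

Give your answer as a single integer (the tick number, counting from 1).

Tick 1: prefer A, take apple from A; A=[quill] B=[tube,mesh] C=[apple]
Tick 2: prefer B, take tube from B; A=[quill] B=[mesh] C=[apple,tube]
Tick 3: prefer A, take quill from A; A=[-] B=[mesh] C=[apple,tube,quill]

Answer: 3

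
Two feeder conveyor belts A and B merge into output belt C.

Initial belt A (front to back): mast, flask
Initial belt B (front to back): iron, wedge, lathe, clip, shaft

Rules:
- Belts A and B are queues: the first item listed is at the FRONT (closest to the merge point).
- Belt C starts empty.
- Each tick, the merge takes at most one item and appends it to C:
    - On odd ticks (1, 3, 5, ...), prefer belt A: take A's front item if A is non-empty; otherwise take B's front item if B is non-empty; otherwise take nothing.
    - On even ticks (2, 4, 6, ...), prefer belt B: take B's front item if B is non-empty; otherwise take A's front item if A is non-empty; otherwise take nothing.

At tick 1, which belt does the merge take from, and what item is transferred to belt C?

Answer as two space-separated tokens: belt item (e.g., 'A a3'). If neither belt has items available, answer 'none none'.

Answer: A mast

Derivation:
Tick 1: prefer A, take mast from A; A=[flask] B=[iron,wedge,lathe,clip,shaft] C=[mast]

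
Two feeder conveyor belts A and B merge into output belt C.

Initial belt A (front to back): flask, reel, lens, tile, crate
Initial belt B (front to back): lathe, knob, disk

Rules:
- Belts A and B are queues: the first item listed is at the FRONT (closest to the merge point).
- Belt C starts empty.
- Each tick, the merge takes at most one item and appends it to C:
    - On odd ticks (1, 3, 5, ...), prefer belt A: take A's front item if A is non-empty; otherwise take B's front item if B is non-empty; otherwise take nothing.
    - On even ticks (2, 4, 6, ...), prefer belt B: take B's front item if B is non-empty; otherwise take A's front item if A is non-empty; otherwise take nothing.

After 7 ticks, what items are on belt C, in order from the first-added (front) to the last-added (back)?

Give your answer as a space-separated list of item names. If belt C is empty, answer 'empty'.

Tick 1: prefer A, take flask from A; A=[reel,lens,tile,crate] B=[lathe,knob,disk] C=[flask]
Tick 2: prefer B, take lathe from B; A=[reel,lens,tile,crate] B=[knob,disk] C=[flask,lathe]
Tick 3: prefer A, take reel from A; A=[lens,tile,crate] B=[knob,disk] C=[flask,lathe,reel]
Tick 4: prefer B, take knob from B; A=[lens,tile,crate] B=[disk] C=[flask,lathe,reel,knob]
Tick 5: prefer A, take lens from A; A=[tile,crate] B=[disk] C=[flask,lathe,reel,knob,lens]
Tick 6: prefer B, take disk from B; A=[tile,crate] B=[-] C=[flask,lathe,reel,knob,lens,disk]
Tick 7: prefer A, take tile from A; A=[crate] B=[-] C=[flask,lathe,reel,knob,lens,disk,tile]

Answer: flask lathe reel knob lens disk tile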